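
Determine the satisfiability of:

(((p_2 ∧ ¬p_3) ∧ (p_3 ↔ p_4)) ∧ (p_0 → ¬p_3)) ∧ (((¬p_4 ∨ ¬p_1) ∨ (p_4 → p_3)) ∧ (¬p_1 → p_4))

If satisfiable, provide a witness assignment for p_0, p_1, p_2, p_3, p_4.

p_0: False, p_1: True, p_2: True, p_3: False, p_4: False

  ((p_2 ∧ ¬p_3) ∧ (p_3 ↔ p_4)) ∧ (p_0 → ¬p_3) = True
    (p_2 ∧ ¬p_3) ∧ (p_3 ↔ p_4) = True
      p_2 ∧ ¬p_3 = True
        ¬p_3 = True
      p_3 ↔ p_4 = True
    p_0 → ¬p_3 = True
      ¬p_3 = True
  ((¬p_4 ∨ ¬p_1) ∨ (p_4 → p_3)) ∧ (¬p_1 → p_4) = True
    (¬p_4 ∨ ¬p_1) ∨ (p_4 → p_3) = True
      ¬p_4 ∨ ¬p_1 = True
        ¬p_4 = True
        ¬p_1 = False
      p_4 → p_3 = True
    ¬p_1 → p_4 = True
      ¬p_1 = False
Both conjuncts True, so the formula holds.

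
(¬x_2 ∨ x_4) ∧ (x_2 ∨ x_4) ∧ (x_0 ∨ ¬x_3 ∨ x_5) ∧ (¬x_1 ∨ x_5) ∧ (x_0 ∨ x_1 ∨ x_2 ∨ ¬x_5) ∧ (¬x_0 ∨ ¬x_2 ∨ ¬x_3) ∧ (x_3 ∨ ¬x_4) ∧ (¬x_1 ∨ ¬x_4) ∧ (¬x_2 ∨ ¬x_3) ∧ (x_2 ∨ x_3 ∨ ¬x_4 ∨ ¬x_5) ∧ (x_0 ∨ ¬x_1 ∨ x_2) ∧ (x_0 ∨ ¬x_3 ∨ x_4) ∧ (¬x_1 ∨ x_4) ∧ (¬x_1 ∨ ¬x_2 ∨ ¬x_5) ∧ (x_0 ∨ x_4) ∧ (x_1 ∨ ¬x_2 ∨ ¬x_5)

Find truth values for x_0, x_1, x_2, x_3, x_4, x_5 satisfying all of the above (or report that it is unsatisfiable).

Set x_0 = True.
Set x_1 = False.
Try x_2 = True:
  (¬x_2 ∨ x_4) forces x_4 = True.
  (¬x_0 ∨ ¬x_2 ∨ ¬x_3) forces x_3 = False.
  clause (x_3 ∨ ¬x_4) is falsified — backtrack.
So x_2 = False.
  then (x_2 ∨ x_4) forces x_4 = True.
  then (x_3 ∨ ¬x_4) forces x_3 = True.
Set x_5 = False.
All clauses satisfied.

x_0=T; x_1=F; x_2=F; x_3=T; x_4=T; x_5=F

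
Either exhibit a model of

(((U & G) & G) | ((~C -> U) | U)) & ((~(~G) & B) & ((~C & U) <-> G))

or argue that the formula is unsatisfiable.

U = True; B = True; C = False; G = True

  ((U & G) & G) | ((~C -> U) | U) = True
    (U & G) & G = True
      U & G = True
    (~C -> U) | U = True
      ~C -> U = True
        ~C = True
  (~(~G) & B) & ((~C & U) <-> G) = True
    ~(~G) & B = True
      ~(~G) = True
        ~G = False
    (~C & U) <-> G = True
      ~C & U = True
        ~C = True
Both conjuncts True, so the formula holds.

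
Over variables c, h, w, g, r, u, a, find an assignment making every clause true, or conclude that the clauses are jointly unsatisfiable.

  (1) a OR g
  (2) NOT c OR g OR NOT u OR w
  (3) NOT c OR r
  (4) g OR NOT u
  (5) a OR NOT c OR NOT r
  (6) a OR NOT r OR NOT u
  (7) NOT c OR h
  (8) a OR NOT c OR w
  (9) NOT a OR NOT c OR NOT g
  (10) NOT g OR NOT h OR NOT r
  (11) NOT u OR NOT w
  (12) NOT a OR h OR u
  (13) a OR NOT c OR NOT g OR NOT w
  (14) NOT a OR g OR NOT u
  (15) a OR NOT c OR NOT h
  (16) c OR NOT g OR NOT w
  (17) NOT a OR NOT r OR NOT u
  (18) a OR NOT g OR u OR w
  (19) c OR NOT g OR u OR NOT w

Set c = False.
Set h = True.
Set w = False.
Set g = False.
  then (a OR g) forces a = True.
  then (g OR NOT u) forces u = False.
Set r = True.
All clauses satisfied.

c = False; h = True; w = False; g = False; r = True; u = False; a = True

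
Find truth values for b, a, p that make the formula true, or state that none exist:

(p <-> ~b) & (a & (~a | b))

b = True, a = True, p = False

  p <-> ~b = True
    ~b = False
  a & (~a | b) = True
    ~a | b = True
      ~a = False
Both conjuncts True, so the formula holds.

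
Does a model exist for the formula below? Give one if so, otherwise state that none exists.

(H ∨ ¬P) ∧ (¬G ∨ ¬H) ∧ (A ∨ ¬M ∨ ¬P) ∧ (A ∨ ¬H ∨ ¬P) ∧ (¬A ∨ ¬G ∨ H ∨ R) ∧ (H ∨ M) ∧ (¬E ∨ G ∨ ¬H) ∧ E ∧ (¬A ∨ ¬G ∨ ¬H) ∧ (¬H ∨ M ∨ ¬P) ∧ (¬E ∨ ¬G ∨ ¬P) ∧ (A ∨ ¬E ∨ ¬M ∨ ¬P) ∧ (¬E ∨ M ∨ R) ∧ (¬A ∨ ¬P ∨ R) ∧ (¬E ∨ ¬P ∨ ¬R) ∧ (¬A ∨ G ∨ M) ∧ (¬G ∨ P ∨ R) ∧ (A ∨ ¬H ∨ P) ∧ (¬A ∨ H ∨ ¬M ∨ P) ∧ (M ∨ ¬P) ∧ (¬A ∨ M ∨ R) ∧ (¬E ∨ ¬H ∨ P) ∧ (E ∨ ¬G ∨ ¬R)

Unit clause (E) forces E = True.
Try P = True:
  (H ∨ ¬P) forces H = True.
  (¬G ∨ ¬H) forces G = False.
  clause (¬E ∨ G ∨ ¬H) is falsified — backtrack.
So P = False.
  then (¬E ∨ ¬H ∨ P) forces H = False.
  then (H ∨ M) forces M = True.
  then (¬A ∨ H ∨ ¬M ∨ P) forces A = False.
Set G = False.
Set R = True.
All clauses satisfied.

P=F, G=F, E=T, M=T, A=F, R=T, H=F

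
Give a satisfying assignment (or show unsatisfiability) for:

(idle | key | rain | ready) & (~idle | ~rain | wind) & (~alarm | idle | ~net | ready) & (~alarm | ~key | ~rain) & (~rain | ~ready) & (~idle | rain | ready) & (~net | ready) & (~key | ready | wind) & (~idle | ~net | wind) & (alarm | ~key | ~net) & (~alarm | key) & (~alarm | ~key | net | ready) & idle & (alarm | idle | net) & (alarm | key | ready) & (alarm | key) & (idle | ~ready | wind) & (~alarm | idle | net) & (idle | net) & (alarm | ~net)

ready = False, net = False, alarm = False, wind = True, rain = True, key = True, idle = True

Unit clause (idle) forces idle = True.
Set ready = False.
  then (~idle | rain | ready) forces rain = True.
  then (~net | ready) forces net = False.
  then (~idle | ~rain | wind) forces wind = True.
Try alarm = True:
  (~alarm | ~key | ~rain) forces key = False.
  clause (~alarm | key) is falsified — backtrack.
So alarm = False.
  then (alarm | key | ready) forces key = True.
All clauses satisfied.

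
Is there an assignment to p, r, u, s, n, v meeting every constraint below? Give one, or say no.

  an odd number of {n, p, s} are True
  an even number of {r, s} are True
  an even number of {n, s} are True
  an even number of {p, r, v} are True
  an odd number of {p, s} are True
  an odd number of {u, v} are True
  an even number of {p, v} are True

p=T, r=F, u=F, s=F, n=F, v=T

{n, p, s}: 1 true → odd ✓
{r, s}: 0 true → even ✓
{n, s}: 0 true → even ✓
{p, r, v}: 2 true → even ✓
{p, s}: 1 true → odd ✓
{u, v}: 1 true → odd ✓
{p, v}: 2 true → even ✓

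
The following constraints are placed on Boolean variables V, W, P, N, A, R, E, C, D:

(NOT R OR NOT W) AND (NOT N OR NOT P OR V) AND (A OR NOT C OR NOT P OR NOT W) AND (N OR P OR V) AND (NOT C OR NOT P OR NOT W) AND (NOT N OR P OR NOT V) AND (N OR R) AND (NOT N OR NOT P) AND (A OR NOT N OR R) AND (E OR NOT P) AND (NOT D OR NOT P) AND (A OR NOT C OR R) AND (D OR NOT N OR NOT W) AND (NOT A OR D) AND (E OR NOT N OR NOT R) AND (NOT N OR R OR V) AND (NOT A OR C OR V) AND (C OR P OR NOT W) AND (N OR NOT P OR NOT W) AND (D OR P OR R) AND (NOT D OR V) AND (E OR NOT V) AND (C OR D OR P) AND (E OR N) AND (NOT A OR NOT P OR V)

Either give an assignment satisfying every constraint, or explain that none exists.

Set V = True.
  then (E OR NOT V) forces E = True.
Try W = True:
  (NOT R OR NOT W) forces R = False.
  (N OR R) forces N = True.
  (NOT N OR P OR NOT V) forces P = True.
  clause (NOT N OR NOT P) is falsified — backtrack.
So W = False.
Set P = False.
  then (NOT N OR P OR NOT V) forces N = False.
  then (N OR R) forces R = True.
Set A = False.
Set C = False.
  then (C OR D OR P) forces D = True.
All clauses satisfied.

V: True, W: False, P: False, N: False, A: False, R: True, E: True, C: False, D: True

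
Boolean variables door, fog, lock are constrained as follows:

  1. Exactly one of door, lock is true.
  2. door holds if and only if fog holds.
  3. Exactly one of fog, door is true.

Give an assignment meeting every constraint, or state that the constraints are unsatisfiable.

No satisfying assignment exists.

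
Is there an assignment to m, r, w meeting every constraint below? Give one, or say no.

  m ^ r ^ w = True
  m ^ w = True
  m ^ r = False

m = False, r = False, w = True

m ^ r ^ w = F ^ F ^ T = True ✓
m ^ w = F ^ T = True ✓
m ^ r = F ^ F = False ✓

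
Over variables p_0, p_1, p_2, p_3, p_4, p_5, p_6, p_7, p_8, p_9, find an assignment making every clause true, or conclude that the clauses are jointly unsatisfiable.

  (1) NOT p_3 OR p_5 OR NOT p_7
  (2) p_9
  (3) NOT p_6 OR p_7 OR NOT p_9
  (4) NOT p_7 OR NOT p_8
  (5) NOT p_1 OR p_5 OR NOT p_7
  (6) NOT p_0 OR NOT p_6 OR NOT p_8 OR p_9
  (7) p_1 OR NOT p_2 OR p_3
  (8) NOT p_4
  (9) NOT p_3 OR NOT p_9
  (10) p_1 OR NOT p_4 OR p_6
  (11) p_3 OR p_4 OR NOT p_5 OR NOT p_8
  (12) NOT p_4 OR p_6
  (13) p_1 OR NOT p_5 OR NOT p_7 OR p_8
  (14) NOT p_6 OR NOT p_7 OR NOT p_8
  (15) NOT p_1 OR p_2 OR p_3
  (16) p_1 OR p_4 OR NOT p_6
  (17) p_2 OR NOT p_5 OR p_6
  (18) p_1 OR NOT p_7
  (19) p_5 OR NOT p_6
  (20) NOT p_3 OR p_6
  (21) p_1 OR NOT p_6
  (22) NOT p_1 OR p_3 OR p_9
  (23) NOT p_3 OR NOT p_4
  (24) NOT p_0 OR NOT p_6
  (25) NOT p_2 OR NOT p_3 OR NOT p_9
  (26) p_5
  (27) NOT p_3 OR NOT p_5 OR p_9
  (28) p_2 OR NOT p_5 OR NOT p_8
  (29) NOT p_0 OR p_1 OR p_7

Unit clause (p_9) forces p_9 = True.
Unit clause (NOT p_4) forces p_4 = False.
In (NOT p_3 OR NOT p_9) only NOT p_3 is left, so p_3 = False.
Unit clause (p_5) forces p_5 = True.
In (p_3 OR p_4 OR NOT p_5 OR NOT p_8) only NOT p_8 is left, so p_8 = False.
Set p_0 = True.
  then (NOT p_0 OR NOT p_6) forces p_6 = False.
  then (p_2 OR NOT p_5 OR p_6) forces p_2 = True.
  then (p_1 OR NOT p_2 OR p_3) forces p_1 = True.
Set p_7 = False.
All clauses satisfied.

p_0: True; p_1: True; p_2: True; p_3: False; p_4: False; p_5: True; p_6: False; p_7: False; p_8: False; p_9: True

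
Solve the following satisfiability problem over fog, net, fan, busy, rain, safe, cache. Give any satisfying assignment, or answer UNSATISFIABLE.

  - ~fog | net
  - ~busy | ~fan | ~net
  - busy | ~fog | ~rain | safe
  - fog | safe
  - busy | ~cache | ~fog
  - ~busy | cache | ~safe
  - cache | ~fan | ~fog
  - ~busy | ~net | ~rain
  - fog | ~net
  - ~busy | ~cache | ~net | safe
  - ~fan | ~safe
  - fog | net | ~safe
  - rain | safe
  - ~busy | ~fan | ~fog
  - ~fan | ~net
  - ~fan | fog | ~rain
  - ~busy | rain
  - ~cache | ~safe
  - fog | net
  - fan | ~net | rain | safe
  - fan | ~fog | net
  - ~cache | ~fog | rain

Set fog = True.
  then (~fog | net) forces net = True.
  then (~fan | ~net) forces fan = False.
Try busy = True:
  (~busy | ~net | ~rain) forces rain = False.
  clause (~busy | rain) is falsified — backtrack.
So busy = False.
  then (busy | ~cache | ~fog) forces cache = False.
Set rain = True.
  then (busy | ~fog | ~rain | safe) forces safe = True.
All clauses satisfied.

fog = True, net = True, fan = False, busy = False, rain = True, safe = True, cache = False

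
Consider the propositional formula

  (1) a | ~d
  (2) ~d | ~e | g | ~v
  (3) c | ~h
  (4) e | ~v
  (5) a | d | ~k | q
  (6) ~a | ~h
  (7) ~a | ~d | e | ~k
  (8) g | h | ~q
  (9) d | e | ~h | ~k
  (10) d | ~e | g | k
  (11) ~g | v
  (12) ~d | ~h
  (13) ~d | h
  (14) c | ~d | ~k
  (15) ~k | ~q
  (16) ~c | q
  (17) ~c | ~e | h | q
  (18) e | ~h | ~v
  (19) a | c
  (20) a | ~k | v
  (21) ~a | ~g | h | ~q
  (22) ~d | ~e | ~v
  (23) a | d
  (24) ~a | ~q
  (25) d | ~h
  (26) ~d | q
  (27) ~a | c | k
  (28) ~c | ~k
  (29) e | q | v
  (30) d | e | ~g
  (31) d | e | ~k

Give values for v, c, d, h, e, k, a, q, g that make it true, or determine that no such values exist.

v=T, c=F, d=F, h=F, e=T, k=T, a=T, q=F, g=F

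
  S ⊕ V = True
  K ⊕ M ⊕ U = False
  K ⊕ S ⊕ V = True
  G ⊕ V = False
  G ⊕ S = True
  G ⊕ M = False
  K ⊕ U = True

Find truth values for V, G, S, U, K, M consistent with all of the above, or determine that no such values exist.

V=T, G=T, S=F, U=T, K=F, M=T

S ⊕ V = F ⊕ T = True ✓
K ⊕ M ⊕ U = F ⊕ T ⊕ T = False ✓
K ⊕ S ⊕ V = F ⊕ F ⊕ T = True ✓
G ⊕ V = T ⊕ T = False ✓
G ⊕ S = T ⊕ F = True ✓
G ⊕ M = T ⊕ T = False ✓
K ⊕ U = F ⊕ T = True ✓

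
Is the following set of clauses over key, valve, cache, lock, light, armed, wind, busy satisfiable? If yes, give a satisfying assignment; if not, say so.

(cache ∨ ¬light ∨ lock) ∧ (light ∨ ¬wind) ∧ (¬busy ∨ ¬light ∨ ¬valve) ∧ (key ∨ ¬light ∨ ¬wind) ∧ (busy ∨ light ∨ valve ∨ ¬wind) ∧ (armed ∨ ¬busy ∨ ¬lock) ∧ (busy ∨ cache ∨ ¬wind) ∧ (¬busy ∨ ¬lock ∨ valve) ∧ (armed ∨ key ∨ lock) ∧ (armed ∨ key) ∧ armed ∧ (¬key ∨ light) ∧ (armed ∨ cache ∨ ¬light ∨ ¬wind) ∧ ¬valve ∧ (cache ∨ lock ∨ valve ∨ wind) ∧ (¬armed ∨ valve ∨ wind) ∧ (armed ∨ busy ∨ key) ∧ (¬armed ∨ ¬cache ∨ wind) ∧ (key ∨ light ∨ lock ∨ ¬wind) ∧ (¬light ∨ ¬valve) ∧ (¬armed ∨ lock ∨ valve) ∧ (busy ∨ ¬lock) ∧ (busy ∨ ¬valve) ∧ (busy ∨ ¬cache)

Unsatisfiable — no assignment works.

Case lock = True:
  (armed) forces armed = True.
  (¬valve) forces valve = False.
  (¬busy ∨ ¬lock ∨ valve) forces busy = False.
  Clause (busy ∨ ¬lock) is falsified — contradiction.
Case lock = False:
  (armed) forces armed = True.
  (¬valve) forces valve = False.
  Clause (¬armed ∨ lock ∨ valve) is falsified — contradiction.
Both cases fail, so the formula is unsatisfiable.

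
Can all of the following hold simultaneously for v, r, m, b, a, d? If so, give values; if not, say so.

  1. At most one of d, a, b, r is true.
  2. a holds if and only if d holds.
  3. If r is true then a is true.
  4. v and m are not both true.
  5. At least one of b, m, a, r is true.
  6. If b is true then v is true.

v: True; r: False; m: False; b: True; a: False; d: False

  (1) {d, a, b, r}: 1 true — at most one ✓
  (2) a=F, d=F — same ✓
  (3) r=F ⇒ a: vacuous ✓
  (4) v=T, m=F — not both ✓
  (5) {b, m, a, r}: 1 true — at least one ✓
  (6) b=T ⇒ v: T ✓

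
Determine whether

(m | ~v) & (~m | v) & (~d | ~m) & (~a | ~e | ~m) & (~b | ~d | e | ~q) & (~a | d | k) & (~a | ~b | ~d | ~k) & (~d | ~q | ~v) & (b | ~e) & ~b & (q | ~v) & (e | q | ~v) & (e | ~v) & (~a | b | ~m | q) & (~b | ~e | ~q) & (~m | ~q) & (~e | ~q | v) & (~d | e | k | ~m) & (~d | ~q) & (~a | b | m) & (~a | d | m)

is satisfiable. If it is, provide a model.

Unit clause (~b) forces b = False.
In (b | ~e) only ~e is left, so e = False.
In (e | ~v) only ~v is left, so v = False.
In (~m | v) only ~m is left, so m = False.
In (~a | b | m) only ~a is left, so a = False.
Set d = True.
  then (~d | ~q) forces q = False.
Set k = False.
All clauses satisfied.

d: True; q: False; k: False; m: False; a: False; b: False; v: False; e: False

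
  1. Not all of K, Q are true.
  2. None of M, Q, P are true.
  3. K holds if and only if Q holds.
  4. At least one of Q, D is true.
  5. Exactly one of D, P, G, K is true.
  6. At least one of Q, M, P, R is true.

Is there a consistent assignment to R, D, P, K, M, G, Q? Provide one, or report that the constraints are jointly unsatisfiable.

R = True; D = True; P = False; K = False; M = False; G = False; Q = False

  (1) {K, Q}: 0/2 true — not all ✓
  (2) {M, Q, P}: 0 true — none ✓
  (3) K=F, Q=F — same ✓
  (4) {Q, D}: 1 true — at least one ✓
  (5) {D, P, G, K}: 1 true — exactly one ✓
  (6) {Q, M, P, R}: 1 true — at least one ✓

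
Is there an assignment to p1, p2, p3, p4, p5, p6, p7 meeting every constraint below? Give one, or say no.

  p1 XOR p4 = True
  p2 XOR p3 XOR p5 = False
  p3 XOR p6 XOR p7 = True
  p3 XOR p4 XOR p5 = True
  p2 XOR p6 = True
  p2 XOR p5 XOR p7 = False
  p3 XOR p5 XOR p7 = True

p1 = False, p2 = False, p3 = True, p4 = True, p5 = True, p6 = True, p7 = True

p1 XOR p4 = F XOR T = True ✓
p2 XOR p3 XOR p5 = F XOR T XOR T = False ✓
p3 XOR p6 XOR p7 = T XOR T XOR T = True ✓
p3 XOR p4 XOR p5 = T XOR T XOR T = True ✓
p2 XOR p6 = F XOR T = True ✓
p2 XOR p5 XOR p7 = F XOR T XOR T = False ✓
p3 XOR p5 XOR p7 = T XOR T XOR T = True ✓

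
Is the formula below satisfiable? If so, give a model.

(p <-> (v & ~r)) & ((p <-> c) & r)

c: False; v: False; r: True; p: False

  p <-> (v & ~r) = True
    v & ~r = False
      ~r = False
  (p <-> c) & r = True
    p <-> c = True
Both conjuncts True, so the formula holds.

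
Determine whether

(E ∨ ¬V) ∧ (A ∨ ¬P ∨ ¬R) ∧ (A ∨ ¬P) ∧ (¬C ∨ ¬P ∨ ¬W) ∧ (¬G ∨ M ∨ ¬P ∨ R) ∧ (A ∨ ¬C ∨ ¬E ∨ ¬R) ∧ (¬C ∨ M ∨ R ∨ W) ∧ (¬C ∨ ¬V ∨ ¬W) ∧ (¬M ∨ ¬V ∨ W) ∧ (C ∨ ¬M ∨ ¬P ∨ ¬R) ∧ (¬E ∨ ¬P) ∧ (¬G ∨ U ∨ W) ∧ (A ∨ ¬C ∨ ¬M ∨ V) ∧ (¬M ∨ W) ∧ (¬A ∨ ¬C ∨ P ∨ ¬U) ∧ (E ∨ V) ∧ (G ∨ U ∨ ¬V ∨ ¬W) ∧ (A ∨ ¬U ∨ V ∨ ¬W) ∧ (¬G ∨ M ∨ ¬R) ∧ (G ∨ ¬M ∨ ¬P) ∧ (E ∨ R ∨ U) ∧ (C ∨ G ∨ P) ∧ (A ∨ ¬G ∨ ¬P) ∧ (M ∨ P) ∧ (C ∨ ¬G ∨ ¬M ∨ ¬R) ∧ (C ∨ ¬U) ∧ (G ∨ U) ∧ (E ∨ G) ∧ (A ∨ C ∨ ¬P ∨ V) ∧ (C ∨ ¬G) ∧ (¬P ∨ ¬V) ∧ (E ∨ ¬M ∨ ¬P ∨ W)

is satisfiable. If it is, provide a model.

Set V = False.
  then (E ∨ V) forces E = True.
  then (¬E ∨ ¬P) forces P = False.
  then (M ∨ P) forces M = True.
  then (¬M ∨ W) forces W = True.
Try G = False:
  (C ∨ G ∨ P) forces C = True.
  (A ∨ ¬C ∨ ¬M ∨ V) forces A = True.
  (¬A ∨ ¬C ∨ P ∨ ¬U) forces U = False.
  clause (G ∨ U) is falsified — backtrack.
So G = True.
  then (C ∨ ¬G) forces C = True.
  then (A ∨ ¬C ∨ ¬M ∨ V) forces A = True.
  then (¬A ∨ ¬C ∨ P ∨ ¬U) forces U = False.
Set R = False.
All clauses satisfied.

V=F; M=T; G=T; R=F; P=F; U=F; E=T; W=T; C=T; A=T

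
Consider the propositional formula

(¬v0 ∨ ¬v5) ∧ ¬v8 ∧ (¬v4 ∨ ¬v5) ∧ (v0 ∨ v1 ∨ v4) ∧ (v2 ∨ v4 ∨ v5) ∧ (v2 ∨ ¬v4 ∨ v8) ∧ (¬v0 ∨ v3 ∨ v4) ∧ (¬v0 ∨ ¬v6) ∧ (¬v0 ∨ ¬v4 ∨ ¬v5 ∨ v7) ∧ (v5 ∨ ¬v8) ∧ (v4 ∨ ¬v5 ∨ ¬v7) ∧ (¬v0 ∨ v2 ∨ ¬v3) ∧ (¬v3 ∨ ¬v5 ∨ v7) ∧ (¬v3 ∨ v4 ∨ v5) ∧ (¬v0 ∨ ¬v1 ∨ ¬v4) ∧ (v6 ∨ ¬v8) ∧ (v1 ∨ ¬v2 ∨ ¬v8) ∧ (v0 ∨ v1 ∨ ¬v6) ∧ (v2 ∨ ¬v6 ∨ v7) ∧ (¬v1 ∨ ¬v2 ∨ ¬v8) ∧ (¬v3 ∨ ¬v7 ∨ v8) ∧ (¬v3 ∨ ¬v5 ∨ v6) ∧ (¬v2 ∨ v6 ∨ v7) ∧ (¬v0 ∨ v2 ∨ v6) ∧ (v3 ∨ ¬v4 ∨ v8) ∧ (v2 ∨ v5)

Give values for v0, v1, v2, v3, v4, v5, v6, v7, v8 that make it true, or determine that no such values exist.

v0: False; v1: True; v2: True; v3: True; v4: True; v5: False; v6: True; v7: False; v8: False

Unit clause (¬v8) forces v8 = False.
Set v0 = False.
Set v1 = True.
Set v2 = True.
Set v3 = True.
  then (¬v3 ∨ ¬v7 ∨ v8) forces v7 = False.
  then (¬v2 ∨ v6 ∨ v7) forces v6 = True.
  then (¬v3 ∨ ¬v5 ∨ v7) forces v5 = False.
  then (¬v3 ∨ v4 ∨ v5) forces v4 = True.
All clauses satisfied.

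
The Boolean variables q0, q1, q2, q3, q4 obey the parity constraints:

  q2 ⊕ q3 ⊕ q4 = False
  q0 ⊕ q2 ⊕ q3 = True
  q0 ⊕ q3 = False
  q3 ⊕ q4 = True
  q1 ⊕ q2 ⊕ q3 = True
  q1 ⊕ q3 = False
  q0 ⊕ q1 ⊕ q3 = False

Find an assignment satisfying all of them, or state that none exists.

q0=F; q1=F; q2=T; q3=F; q4=T

q2 ⊕ q3 ⊕ q4 = T ⊕ F ⊕ T = False ✓
q0 ⊕ q2 ⊕ q3 = F ⊕ T ⊕ F = True ✓
q0 ⊕ q3 = F ⊕ F = False ✓
q3 ⊕ q4 = F ⊕ T = True ✓
q1 ⊕ q2 ⊕ q3 = F ⊕ T ⊕ F = True ✓
q1 ⊕ q3 = F ⊕ F = False ✓
q0 ⊕ q1 ⊕ q3 = F ⊕ F ⊕ F = False ✓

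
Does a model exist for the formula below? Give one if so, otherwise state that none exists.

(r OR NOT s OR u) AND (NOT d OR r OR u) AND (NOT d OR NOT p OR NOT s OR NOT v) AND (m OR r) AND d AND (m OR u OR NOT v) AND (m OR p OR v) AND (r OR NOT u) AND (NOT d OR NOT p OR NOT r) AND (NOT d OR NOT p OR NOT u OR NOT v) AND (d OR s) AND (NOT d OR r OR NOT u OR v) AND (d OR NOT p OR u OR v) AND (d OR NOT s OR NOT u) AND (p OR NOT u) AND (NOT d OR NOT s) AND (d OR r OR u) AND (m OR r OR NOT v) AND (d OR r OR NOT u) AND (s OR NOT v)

p = False, m = True, s = False, v = False, u = False, r = True, d = True

Unit clause (d) forces d = True.
In (NOT d OR NOT s) only NOT s is left, so s = False.
In (s OR NOT v) only NOT v is left, so v = False.
Try p = True:
  (NOT d OR NOT p OR NOT r) forces r = False.
  (NOT d OR r OR u) forces u = True.
  clause (r OR NOT u) is falsified — backtrack.
So p = False.
  then (m OR p OR v) forces m = True.
  then (p OR NOT u) forces u = False.
  then (NOT d OR r OR u) forces r = True.
All clauses satisfied.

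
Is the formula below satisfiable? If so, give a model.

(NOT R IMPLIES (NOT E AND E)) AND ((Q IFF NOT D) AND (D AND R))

E = False, D = True, Q = False, R = True

  NOT R IMPLIES (NOT E AND E) = True
    NOT R = False
    NOT E AND E = False
      NOT E = True
  (Q IFF NOT D) AND (D AND R) = True
    Q IFF NOT D = True
      NOT D = False
    D AND R = True
Both conjuncts True, so the formula holds.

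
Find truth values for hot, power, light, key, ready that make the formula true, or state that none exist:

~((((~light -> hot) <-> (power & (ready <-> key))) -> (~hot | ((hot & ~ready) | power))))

Unsatisfiable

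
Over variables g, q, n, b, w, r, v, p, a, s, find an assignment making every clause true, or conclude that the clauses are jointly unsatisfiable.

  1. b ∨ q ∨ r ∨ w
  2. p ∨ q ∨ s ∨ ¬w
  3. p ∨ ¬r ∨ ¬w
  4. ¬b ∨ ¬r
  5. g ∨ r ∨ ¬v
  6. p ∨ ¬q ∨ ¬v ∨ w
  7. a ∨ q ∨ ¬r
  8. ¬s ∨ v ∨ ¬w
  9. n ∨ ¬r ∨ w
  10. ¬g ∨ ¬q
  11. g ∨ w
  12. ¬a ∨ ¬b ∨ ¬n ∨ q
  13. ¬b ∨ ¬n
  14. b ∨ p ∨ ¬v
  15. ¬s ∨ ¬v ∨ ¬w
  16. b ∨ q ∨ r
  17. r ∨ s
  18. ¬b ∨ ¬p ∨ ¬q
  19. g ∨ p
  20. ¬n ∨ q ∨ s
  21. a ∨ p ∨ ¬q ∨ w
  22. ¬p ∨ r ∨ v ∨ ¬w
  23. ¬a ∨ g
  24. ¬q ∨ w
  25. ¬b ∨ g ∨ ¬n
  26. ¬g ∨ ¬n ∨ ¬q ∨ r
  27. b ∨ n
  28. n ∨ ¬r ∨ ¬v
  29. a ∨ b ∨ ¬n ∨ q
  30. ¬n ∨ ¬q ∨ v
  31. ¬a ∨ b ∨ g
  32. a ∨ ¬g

Set g = True.
  then (¬g ∨ ¬q) forces q = False.
  then (a ∨ ¬g) forces a = True.
Set n = False.
  then (b ∨ n) forces b = True.
  then (¬b ∨ ¬r) forces r = False.
  then (r ∨ s) forces s = True.
Set w = False.
Set v = True.
Set p = False.
All clauses satisfied.

g = True, q = False, n = False, b = True, w = False, r = False, v = True, p = False, a = True, s = True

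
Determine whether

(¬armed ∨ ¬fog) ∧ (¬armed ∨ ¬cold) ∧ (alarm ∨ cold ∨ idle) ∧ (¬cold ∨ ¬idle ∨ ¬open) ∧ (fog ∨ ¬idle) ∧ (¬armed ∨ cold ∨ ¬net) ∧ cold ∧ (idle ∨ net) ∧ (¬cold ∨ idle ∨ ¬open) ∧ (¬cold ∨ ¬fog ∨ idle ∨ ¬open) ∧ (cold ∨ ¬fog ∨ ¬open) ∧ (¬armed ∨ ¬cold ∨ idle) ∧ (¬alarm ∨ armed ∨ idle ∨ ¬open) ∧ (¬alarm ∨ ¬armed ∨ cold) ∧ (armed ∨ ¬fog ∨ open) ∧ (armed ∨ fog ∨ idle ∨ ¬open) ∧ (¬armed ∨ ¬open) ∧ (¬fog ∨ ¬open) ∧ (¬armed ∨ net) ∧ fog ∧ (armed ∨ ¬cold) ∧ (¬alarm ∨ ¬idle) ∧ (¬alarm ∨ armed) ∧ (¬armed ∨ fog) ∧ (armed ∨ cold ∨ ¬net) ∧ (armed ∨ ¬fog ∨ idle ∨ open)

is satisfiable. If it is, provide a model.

Case cold = True:
  (¬armed ∨ ¬cold) forces armed = False.
  Clause (armed ∨ ¬cold) is falsified — contradiction.
Case cold = False:
  Clause (cold) is falsified — contradiction.
Both cases fail, so the formula is unsatisfiable.

Unsatisfiable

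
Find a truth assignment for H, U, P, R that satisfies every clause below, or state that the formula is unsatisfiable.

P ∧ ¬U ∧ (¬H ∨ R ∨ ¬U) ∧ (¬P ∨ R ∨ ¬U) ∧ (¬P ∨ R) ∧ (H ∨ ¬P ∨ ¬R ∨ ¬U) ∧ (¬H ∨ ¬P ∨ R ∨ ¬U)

H = False; U = False; P = True; R = True

Unit clause (P) forces P = True.
Unit clause (¬U) forces U = False.
In (¬P ∨ R) only R is left, so R = True.
Set H = False.
Check each clause:
  (P): P holds.
  (¬U): ¬U holds.
  (¬H ∨ R ∨ ¬U): ¬H holds.
  (¬P ∨ R ∨ ¬U): R holds.
  (¬P ∨ R): R holds.
  (H ∨ ¬P ∨ ¬R ∨ ¬U): ¬U holds.
  (¬H ∨ ¬P ∨ R ∨ ¬U): ¬H holds.
All clauses satisfied.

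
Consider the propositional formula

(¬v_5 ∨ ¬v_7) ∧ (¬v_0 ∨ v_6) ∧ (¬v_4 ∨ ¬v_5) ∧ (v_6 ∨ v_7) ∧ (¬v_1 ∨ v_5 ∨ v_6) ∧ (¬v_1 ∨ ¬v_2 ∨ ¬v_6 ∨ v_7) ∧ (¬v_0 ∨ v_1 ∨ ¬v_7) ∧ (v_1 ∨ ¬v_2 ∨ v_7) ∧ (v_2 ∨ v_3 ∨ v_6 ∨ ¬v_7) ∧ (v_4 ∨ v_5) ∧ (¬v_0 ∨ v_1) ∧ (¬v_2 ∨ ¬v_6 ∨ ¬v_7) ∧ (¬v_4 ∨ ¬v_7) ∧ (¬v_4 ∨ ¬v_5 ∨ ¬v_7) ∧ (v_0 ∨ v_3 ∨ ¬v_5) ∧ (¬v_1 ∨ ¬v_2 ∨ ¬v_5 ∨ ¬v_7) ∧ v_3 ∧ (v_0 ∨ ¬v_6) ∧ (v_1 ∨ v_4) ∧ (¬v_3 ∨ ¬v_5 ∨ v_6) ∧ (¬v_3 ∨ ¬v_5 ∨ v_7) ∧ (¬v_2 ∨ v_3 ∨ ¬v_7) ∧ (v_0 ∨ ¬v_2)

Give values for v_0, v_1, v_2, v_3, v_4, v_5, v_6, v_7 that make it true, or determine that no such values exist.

v_0 = True; v_1 = True; v_2 = False; v_3 = True; v_4 = True; v_5 = False; v_6 = True; v_7 = False

Unit clause (v_3) forces v_3 = True.
Set v_0 = True.
  then (¬v_0 ∨ v_6) forces v_6 = True.
  then (¬v_0 ∨ v_1) forces v_1 = True.
Try v_2 = True:
  (¬v_1 ∨ ¬v_2 ∨ ¬v_6 ∨ v_7) forces v_7 = True.
  clause (¬v_2 ∨ ¬v_6 ∨ ¬v_7) is falsified — backtrack.
So v_2 = False.
Set v_4 = True.
  then (¬v_4 ∨ ¬v_5) forces v_5 = False.
  then (¬v_4 ∨ ¬v_7) forces v_7 = False.
All clauses satisfied.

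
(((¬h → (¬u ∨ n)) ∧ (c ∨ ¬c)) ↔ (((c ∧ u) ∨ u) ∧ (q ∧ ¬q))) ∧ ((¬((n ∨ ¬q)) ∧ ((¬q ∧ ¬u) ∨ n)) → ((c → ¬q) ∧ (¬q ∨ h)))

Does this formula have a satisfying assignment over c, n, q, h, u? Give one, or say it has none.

c=T, n=F, q=F, h=F, u=T

  ((¬h → (¬u ∨ n)) ∧ (c ∨ ¬c)) ↔ (((c ∧ u) ∨ u) ∧ (q ∧ ¬q)) = True
    (¬h → (¬u ∨ n)) ∧ (c ∨ ¬c) = False
      ¬h → (¬u ∨ n) = False
        ¬h = True
        ¬u ∨ n = False
          ¬u = False
      c ∨ ¬c = True
        ¬c = False
    ((c ∧ u) ∨ u) ∧ (q ∧ ¬q) = False
      (c ∧ u) ∨ u = True
        c ∧ u = True
      q ∧ ¬q = False
        ¬q = True
  (¬((n ∨ ¬q)) ∧ ((¬q ∧ ¬u) ∨ n)) → ((c → ¬q) ∧ (¬q ∨ h)) = True
    ¬((n ∨ ¬q)) ∧ ((¬q ∧ ¬u) ∨ n) = False
      ¬((n ∨ ¬q)) = False
        n ∨ ¬q = True
          ¬q = True
      (¬q ∧ ¬u) ∨ n = False
        ¬q ∧ ¬u = False
          ¬q = True
          ¬u = False
    (c → ¬q) ∧ (¬q ∨ h) = True
      c → ¬q = True
        ¬q = True
      ¬q ∨ h = True
        ¬q = True
Both conjuncts True, so the formula holds.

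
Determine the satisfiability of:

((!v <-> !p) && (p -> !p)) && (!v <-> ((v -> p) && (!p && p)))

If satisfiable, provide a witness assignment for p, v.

Unsatisfiable — no assignment works.

Case p = True: the conjunct p -> !p becomes True -> !True = False.
Case p = False: the formula simplifies to !v && v.
  v = True: the conjunct !v is False.
  v = False: the conjunct v is False.
Both cases fail — unsatisfiable.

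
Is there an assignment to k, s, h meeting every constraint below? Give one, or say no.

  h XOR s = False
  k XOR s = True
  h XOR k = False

Adding constraints 1, 2, 3 mod 2: every variable appears an even number of times on the left, so the left side is 0.
But the right sides sum to 1 (mod 2). 0 ≠ 1 — the system is inconsistent.

Unsatisfiable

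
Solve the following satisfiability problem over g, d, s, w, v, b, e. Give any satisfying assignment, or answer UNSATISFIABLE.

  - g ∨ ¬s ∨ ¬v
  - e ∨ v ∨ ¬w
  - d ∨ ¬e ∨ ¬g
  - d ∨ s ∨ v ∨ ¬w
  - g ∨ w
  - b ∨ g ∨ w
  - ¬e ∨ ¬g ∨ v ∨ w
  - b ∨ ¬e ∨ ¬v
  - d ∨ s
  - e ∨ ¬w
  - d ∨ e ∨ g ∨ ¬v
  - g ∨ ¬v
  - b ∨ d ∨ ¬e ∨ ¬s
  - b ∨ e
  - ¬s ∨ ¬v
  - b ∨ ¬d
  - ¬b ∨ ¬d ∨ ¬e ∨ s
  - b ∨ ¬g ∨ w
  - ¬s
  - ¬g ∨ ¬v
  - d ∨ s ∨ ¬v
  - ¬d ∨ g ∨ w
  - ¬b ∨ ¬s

g: True, d: True, s: False, w: False, v: False, b: True, e: False

Unit clause (¬s) forces s = False.
In (d ∨ s) only d is left, so d = True.
In (b ∨ ¬d) only b is left, so b = True.
In (¬b ∨ ¬d ∨ ¬e ∨ s) only ¬e is left, so e = False.
In (e ∨ ¬w) only ¬w is left, so w = False.
In (¬d ∨ g ∨ w) only g is left, so g = True.
In (¬g ∨ ¬v) only ¬v is left, so v = False.
All clauses satisfied.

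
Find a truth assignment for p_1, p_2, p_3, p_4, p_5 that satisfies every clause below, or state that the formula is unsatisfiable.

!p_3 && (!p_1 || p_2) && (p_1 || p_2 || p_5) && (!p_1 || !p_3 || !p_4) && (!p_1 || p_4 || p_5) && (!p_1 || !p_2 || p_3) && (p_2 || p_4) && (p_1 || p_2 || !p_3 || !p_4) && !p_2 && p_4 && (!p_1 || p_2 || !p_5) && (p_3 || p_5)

p_1 = False, p_2 = False, p_3 = False, p_4 = True, p_5 = True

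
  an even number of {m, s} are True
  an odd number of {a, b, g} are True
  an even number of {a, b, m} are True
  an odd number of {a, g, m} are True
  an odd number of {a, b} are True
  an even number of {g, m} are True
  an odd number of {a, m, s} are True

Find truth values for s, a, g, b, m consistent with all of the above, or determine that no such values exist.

Adding constraints 2, 3, 6 mod 2: every variable appears an even number of times on the left, so the left side is 0.
But the right sides sum to 1 (mod 2). 0 ≠ 1 — the system is inconsistent.

UNSATISFIABLE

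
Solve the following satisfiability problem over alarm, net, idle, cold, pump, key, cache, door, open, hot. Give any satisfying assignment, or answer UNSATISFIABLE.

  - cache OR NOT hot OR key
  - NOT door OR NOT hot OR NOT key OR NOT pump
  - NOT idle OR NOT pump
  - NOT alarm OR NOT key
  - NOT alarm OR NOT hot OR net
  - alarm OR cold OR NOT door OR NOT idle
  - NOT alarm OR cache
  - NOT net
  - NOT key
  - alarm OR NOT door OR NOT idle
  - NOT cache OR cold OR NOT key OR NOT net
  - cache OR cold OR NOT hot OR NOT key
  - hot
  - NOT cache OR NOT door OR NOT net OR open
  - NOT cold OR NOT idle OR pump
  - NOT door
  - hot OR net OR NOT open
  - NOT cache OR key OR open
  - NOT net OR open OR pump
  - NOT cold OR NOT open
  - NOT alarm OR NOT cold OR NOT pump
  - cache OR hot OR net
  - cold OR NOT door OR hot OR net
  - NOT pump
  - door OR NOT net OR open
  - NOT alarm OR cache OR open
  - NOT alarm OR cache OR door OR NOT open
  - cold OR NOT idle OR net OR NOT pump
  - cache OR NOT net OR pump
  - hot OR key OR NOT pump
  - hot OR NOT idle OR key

Unit clause (NOT net) forces net = False.
Unit clause (NOT key) forces key = False.
Unit clause (hot) forces hot = True.
Unit clause (NOT door) forces door = False.
Unit clause (NOT pump) forces pump = False.
In (cache OR NOT hot OR key) only cache is left, so cache = True.
In (NOT alarm OR NOT hot OR net) only NOT alarm is left, so alarm = False.
In (NOT cache OR key OR open) only open is left, so open = True.
In (NOT cold OR NOT open) only NOT cold is left, so cold = False.
Set idle = False.
All clauses satisfied.

alarm = False; net = False; idle = False; cold = False; pump = False; key = False; cache = True; door = False; open = True; hot = True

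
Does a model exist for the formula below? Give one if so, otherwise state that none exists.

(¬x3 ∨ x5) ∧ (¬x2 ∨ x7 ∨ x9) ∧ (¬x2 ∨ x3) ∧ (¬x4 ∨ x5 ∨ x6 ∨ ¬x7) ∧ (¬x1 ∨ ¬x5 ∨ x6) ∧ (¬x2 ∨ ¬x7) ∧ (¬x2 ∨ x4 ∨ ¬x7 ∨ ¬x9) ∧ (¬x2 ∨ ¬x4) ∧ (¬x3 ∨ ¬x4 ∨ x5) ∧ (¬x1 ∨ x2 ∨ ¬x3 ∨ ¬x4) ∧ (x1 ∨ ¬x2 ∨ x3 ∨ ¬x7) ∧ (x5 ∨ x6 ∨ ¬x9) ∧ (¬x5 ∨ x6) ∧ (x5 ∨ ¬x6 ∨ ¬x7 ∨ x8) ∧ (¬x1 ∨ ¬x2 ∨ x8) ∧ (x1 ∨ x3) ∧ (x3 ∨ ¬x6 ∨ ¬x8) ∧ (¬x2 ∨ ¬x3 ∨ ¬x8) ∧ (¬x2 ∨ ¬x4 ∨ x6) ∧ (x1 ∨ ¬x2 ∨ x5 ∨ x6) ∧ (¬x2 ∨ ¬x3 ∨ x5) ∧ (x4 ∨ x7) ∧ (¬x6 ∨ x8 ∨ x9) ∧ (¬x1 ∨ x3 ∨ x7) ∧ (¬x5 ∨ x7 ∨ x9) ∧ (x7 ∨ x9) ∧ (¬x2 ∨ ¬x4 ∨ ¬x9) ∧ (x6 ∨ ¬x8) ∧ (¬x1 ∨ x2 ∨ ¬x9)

x1 = False; x2 = False; x3 = True; x4 = True; x5 = True; x6 = True; x7 = True; x8 = True; x9 = False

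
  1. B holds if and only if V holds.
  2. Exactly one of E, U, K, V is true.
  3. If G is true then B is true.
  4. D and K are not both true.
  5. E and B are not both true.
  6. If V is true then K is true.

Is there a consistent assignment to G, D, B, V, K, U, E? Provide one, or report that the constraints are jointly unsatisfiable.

G: False, D: True, B: False, V: False, K: False, U: False, E: True

  (1) B=F, V=F — same ✓
  (2) {E, U, K, V}: 1 true — exactly one ✓
  (3) G=F ⇒ B: vacuous ✓
  (4) D=T, K=F — not both ✓
  (5) E=T, B=F — not both ✓
  (6) V=F ⇒ K: vacuous ✓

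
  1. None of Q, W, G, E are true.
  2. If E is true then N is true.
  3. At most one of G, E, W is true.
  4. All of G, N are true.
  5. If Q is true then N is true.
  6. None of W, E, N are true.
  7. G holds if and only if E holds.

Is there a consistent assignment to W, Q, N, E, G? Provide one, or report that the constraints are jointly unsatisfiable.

Unsatisfiable

Case N = True:
  Constraint (6) is violated (N=T) — contradiction.
Case N = False:
  Constraint (4) is violated (N=F) — contradiction.
Both cases fail — unsatisfiable.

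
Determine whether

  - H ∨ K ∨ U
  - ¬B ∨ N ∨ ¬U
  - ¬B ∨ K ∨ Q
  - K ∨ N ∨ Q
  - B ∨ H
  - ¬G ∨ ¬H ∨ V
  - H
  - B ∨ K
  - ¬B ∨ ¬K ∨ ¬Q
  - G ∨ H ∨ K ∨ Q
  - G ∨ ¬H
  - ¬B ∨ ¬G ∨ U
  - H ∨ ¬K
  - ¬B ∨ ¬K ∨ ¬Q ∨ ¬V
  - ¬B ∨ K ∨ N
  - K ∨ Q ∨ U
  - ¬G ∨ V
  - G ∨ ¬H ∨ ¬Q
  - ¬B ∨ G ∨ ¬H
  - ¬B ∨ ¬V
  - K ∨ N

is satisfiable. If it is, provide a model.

Unit clause (H) forces H = True.
In (G ∨ ¬H) only G is left, so G = True.
In (¬G ∨ V) only V is left, so V = True.
In (¬B ∨ ¬V) only ¬B is left, so B = False.
In (B ∨ K) only K is left, so K = True.
Set N = False.
Set Q = False.
Set U = False.
All clauses satisfied.

H = True, N = False, K = True, V = True, G = True, Q = False, B = False, U = False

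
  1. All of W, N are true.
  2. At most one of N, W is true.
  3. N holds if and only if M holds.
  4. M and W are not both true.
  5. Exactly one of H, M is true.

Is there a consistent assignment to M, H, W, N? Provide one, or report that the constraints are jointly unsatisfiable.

Unsatisfiable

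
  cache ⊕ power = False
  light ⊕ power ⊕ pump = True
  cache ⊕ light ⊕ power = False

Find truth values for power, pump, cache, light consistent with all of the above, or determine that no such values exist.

power = True; pump = False; cache = True; light = False

cache ⊕ power = T ⊕ T = False ✓
light ⊕ power ⊕ pump = F ⊕ T ⊕ F = True ✓
cache ⊕ light ⊕ power = T ⊕ F ⊕ T = False ✓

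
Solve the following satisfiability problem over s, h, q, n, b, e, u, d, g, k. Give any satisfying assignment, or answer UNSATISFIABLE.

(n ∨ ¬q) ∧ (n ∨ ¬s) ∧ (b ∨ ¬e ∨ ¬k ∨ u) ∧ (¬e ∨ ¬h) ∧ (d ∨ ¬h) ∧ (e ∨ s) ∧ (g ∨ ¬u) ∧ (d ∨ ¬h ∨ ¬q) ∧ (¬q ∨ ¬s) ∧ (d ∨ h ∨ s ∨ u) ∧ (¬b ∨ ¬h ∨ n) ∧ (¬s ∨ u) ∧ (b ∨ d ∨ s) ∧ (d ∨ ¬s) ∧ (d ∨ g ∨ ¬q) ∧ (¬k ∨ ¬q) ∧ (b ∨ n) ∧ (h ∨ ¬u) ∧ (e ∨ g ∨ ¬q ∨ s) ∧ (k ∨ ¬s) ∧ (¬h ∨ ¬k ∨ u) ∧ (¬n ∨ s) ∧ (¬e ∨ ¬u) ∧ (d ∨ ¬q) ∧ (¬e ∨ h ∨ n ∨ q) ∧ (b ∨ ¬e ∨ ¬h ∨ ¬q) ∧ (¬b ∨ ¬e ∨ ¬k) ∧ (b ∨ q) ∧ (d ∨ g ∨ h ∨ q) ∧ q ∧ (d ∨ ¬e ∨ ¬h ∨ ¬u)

UNSATISFIABLE

Case q = True:
  (n ∨ ¬q) forces n = True.
  (¬q ∨ ¬s) forces s = False.
  Clause (¬n ∨ s) is falsified — contradiction.
Case q = False:
  Clause (q) is falsified — contradiction.
Both cases fail, so the formula is unsatisfiable.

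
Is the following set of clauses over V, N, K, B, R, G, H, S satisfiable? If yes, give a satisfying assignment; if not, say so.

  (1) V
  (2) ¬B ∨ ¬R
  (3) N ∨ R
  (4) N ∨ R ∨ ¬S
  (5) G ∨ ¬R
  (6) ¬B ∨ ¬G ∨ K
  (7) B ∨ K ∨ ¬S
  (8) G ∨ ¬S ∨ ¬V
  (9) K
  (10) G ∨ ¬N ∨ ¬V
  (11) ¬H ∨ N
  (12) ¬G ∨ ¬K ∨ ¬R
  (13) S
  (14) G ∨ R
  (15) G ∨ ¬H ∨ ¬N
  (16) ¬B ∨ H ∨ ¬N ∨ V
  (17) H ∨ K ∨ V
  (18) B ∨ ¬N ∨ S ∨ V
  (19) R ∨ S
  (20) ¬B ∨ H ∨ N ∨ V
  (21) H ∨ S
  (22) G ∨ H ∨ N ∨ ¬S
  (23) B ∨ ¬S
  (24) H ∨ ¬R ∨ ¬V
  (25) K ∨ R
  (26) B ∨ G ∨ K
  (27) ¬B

The formula is unsatisfiable.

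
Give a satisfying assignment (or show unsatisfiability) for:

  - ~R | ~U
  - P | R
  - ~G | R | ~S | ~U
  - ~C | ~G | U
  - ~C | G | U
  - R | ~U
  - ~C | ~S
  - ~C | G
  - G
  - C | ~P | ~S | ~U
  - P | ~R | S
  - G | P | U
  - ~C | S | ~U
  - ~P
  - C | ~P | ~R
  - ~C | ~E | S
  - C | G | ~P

Unit clause (G) forces G = True.
Unit clause (~P) forces P = False.
In (P | R) only R is left, so R = True.
In (P | ~R | S) only S is left, so S = True.
In (~R | ~U) only ~U is left, so U = False.
In (~C | ~G | U) only ~C is left, so C = False.
Set E = True.
All clauses satisfied.

E=T, R=T, G=T, C=F, S=T, P=F, U=F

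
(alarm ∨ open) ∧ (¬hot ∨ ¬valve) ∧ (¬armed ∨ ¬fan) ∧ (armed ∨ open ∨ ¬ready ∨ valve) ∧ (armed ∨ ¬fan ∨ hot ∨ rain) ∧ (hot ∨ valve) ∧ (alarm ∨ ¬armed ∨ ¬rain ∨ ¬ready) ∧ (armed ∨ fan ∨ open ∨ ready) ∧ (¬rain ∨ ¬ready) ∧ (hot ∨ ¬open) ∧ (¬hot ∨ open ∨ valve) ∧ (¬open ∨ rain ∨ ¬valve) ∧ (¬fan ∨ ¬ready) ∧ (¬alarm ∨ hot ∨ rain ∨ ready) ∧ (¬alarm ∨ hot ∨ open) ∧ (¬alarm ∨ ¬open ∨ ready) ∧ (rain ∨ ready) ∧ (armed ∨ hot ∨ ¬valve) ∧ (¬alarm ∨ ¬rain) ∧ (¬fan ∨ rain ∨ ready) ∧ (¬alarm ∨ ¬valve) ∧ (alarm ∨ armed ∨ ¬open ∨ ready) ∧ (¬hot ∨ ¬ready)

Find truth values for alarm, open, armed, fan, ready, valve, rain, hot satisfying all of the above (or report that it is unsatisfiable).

Set alarm = False.
  then (alarm ∨ open) forces open = True.
  then (hot ∨ ¬open) forces hot = True.
  then (¬hot ∨ ¬ready) forces ready = False.
  then (¬hot ∨ ¬valve) forces valve = False.
  then (rain ∨ ready) forces rain = True.
  then (alarm ∨ armed ∨ ¬open ∨ ready) forces armed = True.
  then (¬armed ∨ ¬fan) forces fan = False.
All clauses satisfied.

alarm: False, open: True, armed: True, fan: False, ready: False, valve: False, rain: True, hot: True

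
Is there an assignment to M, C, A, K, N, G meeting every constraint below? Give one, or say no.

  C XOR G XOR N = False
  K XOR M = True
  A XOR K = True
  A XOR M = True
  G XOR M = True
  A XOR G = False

Adding constraints 2, 3, 4 mod 2: every variable appears an even number of times on the left, so the left side is 0.
But the right sides sum to 1 (mod 2). 0 ≠ 1 — the system is inconsistent.

Unsatisfiable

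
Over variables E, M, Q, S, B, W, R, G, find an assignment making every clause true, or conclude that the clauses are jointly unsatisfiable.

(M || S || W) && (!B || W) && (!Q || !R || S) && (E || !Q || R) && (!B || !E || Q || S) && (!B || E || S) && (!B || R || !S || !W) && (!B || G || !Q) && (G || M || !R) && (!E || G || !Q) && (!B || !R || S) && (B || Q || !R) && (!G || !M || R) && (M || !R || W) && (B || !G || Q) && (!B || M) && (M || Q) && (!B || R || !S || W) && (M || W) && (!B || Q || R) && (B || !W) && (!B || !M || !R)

E = False, M = True, Q = True, S = True, B = False, W = False, R = True, G = False

Set E = False.
Set M = True.
Set Q = True.
  then (E || !Q || R) forces R = True.
  then (!B || !M || !R) forces B = False.
  then (!Q || !R || S) forces S = True.
  then (B || !W) forces W = False.
Set G = False.
All clauses satisfied.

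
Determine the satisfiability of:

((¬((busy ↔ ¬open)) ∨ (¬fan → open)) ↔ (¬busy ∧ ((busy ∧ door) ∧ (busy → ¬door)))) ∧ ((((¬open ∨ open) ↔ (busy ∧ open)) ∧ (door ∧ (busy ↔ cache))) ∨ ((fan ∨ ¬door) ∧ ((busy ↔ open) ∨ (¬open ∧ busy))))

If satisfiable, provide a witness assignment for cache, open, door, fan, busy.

cache=T, open=F, door=F, fan=F, busy=T

  (¬((busy ↔ ¬open)) ∨ (¬fan → open)) ↔ (¬busy ∧ ((busy ∧ door) ∧ (busy → ¬door))) = True
    ¬((busy ↔ ¬open)) ∨ (¬fan → open) = False
      ¬((busy ↔ ¬open)) = False
        busy ↔ ¬open = True
          ¬open = True
      ¬fan → open = False
        ¬fan = True
    ¬busy ∧ ((busy ∧ door) ∧ (busy → ¬door)) = False
      ¬busy = False
      (busy ∧ door) ∧ (busy → ¬door) = False
        busy ∧ door = False
        busy → ¬door = True
          ¬door = True
  (((¬open ∨ open) ↔ (busy ∧ open)) ∧ (door ∧ (busy ↔ cache))) ∨ ((fan ∨ ¬door) ∧ ((busy ↔ open) ∨ (¬open ∧ busy))) = True
    ((¬open ∨ open) ↔ (busy ∧ open)) ∧ (door ∧ (busy ↔ cache)) = False
      (¬open ∨ open) ↔ (busy ∧ open) = False
        ¬open ∨ open = True
          ¬open = True
        busy ∧ open = False
      door ∧ (busy ↔ cache) = False
        busy ↔ cache = True
    (fan ∨ ¬door) ∧ ((busy ↔ open) ∨ (¬open ∧ busy)) = True
      fan ∨ ¬door = True
        ¬door = True
      (busy ↔ open) ∨ (¬open ∧ busy) = True
        busy ↔ open = False
        ¬open ∧ busy = True
          ¬open = True
Both conjuncts True, so the formula holds.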